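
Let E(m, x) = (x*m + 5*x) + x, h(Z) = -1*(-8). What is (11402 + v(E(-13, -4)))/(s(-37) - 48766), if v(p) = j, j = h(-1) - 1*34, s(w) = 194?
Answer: -2844/12143 ≈ -0.23421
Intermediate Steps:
h(Z) = 8
E(m, x) = 6*x + m*x (E(m, x) = (m*x + 5*x) + x = (5*x + m*x) + x = 6*x + m*x)
j = -26 (j = 8 - 1*34 = 8 - 34 = -26)
v(p) = -26
(11402 + v(E(-13, -4)))/(s(-37) - 48766) = (11402 - 26)/(194 - 48766) = 11376/(-48572) = 11376*(-1/48572) = -2844/12143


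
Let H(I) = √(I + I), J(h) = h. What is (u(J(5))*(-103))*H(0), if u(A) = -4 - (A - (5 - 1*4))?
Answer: 0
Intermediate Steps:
H(I) = √2*√I (H(I) = √(2*I) = √2*√I)
u(A) = -3 - A (u(A) = -4 - (A - (5 - 4)) = -4 - (A - 1*1) = -4 - (A - 1) = -4 - (-1 + A) = -4 + (1 - A) = -3 - A)
(u(J(5))*(-103))*H(0) = ((-3 - 1*5)*(-103))*(√2*√0) = ((-3 - 5)*(-103))*(√2*0) = -8*(-103)*0 = 824*0 = 0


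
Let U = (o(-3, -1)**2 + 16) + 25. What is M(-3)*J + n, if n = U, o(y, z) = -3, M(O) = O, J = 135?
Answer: -355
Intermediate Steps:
U = 50 (U = ((-3)**2 + 16) + 25 = (9 + 16) + 25 = 25 + 25 = 50)
n = 50
M(-3)*J + n = -3*135 + 50 = -405 + 50 = -355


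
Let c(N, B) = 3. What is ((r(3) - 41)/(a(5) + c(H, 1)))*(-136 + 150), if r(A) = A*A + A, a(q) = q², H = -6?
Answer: -29/2 ≈ -14.500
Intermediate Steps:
r(A) = A + A² (r(A) = A² + A = A + A²)
((r(3) - 41)/(a(5) + c(H, 1)))*(-136 + 150) = ((3*(1 + 3) - 41)/(5² + 3))*(-136 + 150) = ((3*4 - 41)/(25 + 3))*14 = ((12 - 41)/28)*14 = -29*1/28*14 = -29/28*14 = -29/2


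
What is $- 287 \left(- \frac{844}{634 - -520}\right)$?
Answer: $\frac{121114}{577} \approx 209.9$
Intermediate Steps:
$- 287 \left(- \frac{844}{634 - -520}\right) = - 287 \left(- \frac{844}{634 + 520}\right) = - 287 \left(- \frac{844}{1154}\right) = - 287 \left(\left(-844\right) \frac{1}{1154}\right) = \left(-287\right) \left(- \frac{422}{577}\right) = \frac{121114}{577}$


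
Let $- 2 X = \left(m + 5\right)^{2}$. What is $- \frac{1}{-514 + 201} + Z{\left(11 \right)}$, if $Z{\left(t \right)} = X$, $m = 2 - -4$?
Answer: $- \frac{37871}{626} \approx -60.497$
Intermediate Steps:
$m = 6$ ($m = 2 + 4 = 6$)
$X = - \frac{121}{2}$ ($X = - \frac{\left(6 + 5\right)^{2}}{2} = - \frac{11^{2}}{2} = \left(- \frac{1}{2}\right) 121 = - \frac{121}{2} \approx -60.5$)
$Z{\left(t \right)} = - \frac{121}{2}$
$- \frac{1}{-514 + 201} + Z{\left(11 \right)} = - \frac{1}{-514 + 201} - \frac{121}{2} = - \frac{1}{-313} - \frac{121}{2} = \left(-1\right) \left(- \frac{1}{313}\right) - \frac{121}{2} = \frac{1}{313} - \frac{121}{2} = - \frac{37871}{626}$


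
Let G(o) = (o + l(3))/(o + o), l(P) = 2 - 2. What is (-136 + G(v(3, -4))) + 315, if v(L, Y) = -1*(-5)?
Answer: 359/2 ≈ 179.50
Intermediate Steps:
v(L, Y) = 5
l(P) = 0
G(o) = 1/2 (G(o) = (o + 0)/(o + o) = o/((2*o)) = o*(1/(2*o)) = 1/2)
(-136 + G(v(3, -4))) + 315 = (-136 + 1/2) + 315 = -271/2 + 315 = 359/2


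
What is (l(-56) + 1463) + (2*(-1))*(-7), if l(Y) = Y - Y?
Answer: 1477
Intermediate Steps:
l(Y) = 0
(l(-56) + 1463) + (2*(-1))*(-7) = (0 + 1463) + (2*(-1))*(-7) = 1463 - 2*(-7) = 1463 + 14 = 1477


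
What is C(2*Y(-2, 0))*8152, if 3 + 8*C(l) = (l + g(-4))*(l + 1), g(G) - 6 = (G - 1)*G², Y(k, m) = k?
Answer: 235389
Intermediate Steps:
g(G) = 6 + G²*(-1 + G) (g(G) = 6 + (G - 1)*G² = 6 + (-1 + G)*G² = 6 + G²*(-1 + G))
C(l) = -3/8 + (1 + l)*(-74 + l)/8 (C(l) = -3/8 + ((l + (6 + (-4)³ - 1*(-4)²))*(l + 1))/8 = -3/8 + ((l + (6 - 64 - 1*16))*(1 + l))/8 = -3/8 + ((l + (6 - 64 - 16))*(1 + l))/8 = -3/8 + ((l - 74)*(1 + l))/8 = -3/8 + ((-74 + l)*(1 + l))/8 = -3/8 + ((1 + l)*(-74 + l))/8 = -3/8 + (1 + l)*(-74 + l)/8)
C(2*Y(-2, 0))*8152 = (-77/8 - 73*(-2)/4 + (2*(-2))²/8)*8152 = (-77/8 - 73/8*(-4) + (⅛)*(-4)²)*8152 = (-77/8 + 73/2 + (⅛)*16)*8152 = (-77/8 + 73/2 + 2)*8152 = (231/8)*8152 = 235389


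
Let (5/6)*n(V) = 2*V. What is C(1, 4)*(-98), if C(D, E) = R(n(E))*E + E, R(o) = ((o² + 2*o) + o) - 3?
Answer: -1165808/25 ≈ -46632.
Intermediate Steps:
n(V) = 12*V/5 (n(V) = 6*(2*V)/5 = 12*V/5)
R(o) = -3 + o² + 3*o (R(o) = (o² + 3*o) - 3 = -3 + o² + 3*o)
C(D, E) = E + E*(-3 + 36*E/5 + 144*E²/25) (C(D, E) = (-3 + (12*E/5)² + 3*(12*E/5))*E + E = (-3 + 144*E²/25 + 36*E/5)*E + E = (-3 + 36*E/5 + 144*E²/25)*E + E = E*(-3 + 36*E/5 + 144*E²/25) + E = E + E*(-3 + 36*E/5 + 144*E²/25))
C(1, 4)*(-98) = ((2/25)*4*(-25 + 72*4² + 90*4))*(-98) = ((2/25)*4*(-25 + 72*16 + 360))*(-98) = ((2/25)*4*(-25 + 1152 + 360))*(-98) = ((2/25)*4*1487)*(-98) = (11896/25)*(-98) = -1165808/25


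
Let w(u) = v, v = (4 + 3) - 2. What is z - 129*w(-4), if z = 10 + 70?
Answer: -565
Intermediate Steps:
v = 5 (v = 7 - 2 = 5)
z = 80
w(u) = 5
z - 129*w(-4) = 80 - 129*5 = 80 - 645 = -565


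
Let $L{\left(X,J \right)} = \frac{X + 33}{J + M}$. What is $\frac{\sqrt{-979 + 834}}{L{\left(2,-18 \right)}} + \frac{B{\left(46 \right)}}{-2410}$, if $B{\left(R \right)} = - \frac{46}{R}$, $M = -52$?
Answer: $\frac{1}{2410} - 2 i \sqrt{145} \approx 0.00041494 - 24.083 i$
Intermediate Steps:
$L{\left(X,J \right)} = \frac{33 + X}{-52 + J}$ ($L{\left(X,J \right)} = \frac{X + 33}{J - 52} = \frac{33 + X}{-52 + J}$)
$\frac{\sqrt{-979 + 834}}{L{\left(2,-18 \right)}} + \frac{B{\left(46 \right)}}{-2410} = \frac{\sqrt{-979 + 834}}{\frac{1}{-52 - 18} \left(33 + 2\right)} + \frac{\left(-46\right) \frac{1}{46}}{-2410} = \frac{\sqrt{-145}}{\frac{1}{-70} \cdot 35} + \left(-46\right) \frac{1}{46} \left(- \frac{1}{2410}\right) = \frac{i \sqrt{145}}{\left(- \frac{1}{70}\right) 35} - - \frac{1}{2410} = \frac{i \sqrt{145}}{- \frac{1}{2}} + \frac{1}{2410} = i \sqrt{145} \left(-2\right) + \frac{1}{2410} = - 2 i \sqrt{145} + \frac{1}{2410} = \frac{1}{2410} - 2 i \sqrt{145}$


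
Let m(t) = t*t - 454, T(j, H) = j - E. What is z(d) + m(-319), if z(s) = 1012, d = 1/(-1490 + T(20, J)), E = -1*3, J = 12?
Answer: 102319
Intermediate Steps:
E = -3
T(j, H) = 3 + j (T(j, H) = j - 1*(-3) = j + 3 = 3 + j)
m(t) = -454 + t² (m(t) = t² - 454 = -454 + t²)
d = -1/1467 (d = 1/(-1490 + (3 + 20)) = 1/(-1490 + 23) = 1/(-1467) = -1/1467 ≈ -0.00068166)
z(d) + m(-319) = 1012 + (-454 + (-319)²) = 1012 + (-454 + 101761) = 1012 + 101307 = 102319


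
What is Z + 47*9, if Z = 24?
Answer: 447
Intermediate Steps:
Z + 47*9 = 24 + 47*9 = 24 + 423 = 447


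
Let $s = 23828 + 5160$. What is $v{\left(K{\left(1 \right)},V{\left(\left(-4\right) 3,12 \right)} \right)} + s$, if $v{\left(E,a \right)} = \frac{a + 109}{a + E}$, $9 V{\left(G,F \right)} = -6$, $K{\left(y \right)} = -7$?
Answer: $\frac{666399}{23} \approx 28974.0$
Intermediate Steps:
$V{\left(G,F \right)} = - \frac{2}{3}$ ($V{\left(G,F \right)} = \frac{1}{9} \left(-6\right) = - \frac{2}{3}$)
$v{\left(E,a \right)} = \frac{109 + a}{E + a}$
$s = 28988$
$v{\left(K{\left(1 \right)},V{\left(\left(-4\right) 3,12 \right)} \right)} + s = \frac{109 - \frac{2}{3}}{-7 - \frac{2}{3}} + 28988 = \frac{1}{- \frac{23}{3}} \cdot \frac{325}{3} + 28988 = \left(- \frac{3}{23}\right) \frac{325}{3} + 28988 = - \frac{325}{23} + 28988 = \frac{666399}{23}$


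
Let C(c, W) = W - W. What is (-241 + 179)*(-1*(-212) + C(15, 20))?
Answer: -13144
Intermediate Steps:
C(c, W) = 0
(-241 + 179)*(-1*(-212) + C(15, 20)) = (-241 + 179)*(-1*(-212) + 0) = -62*(212 + 0) = -62*212 = -13144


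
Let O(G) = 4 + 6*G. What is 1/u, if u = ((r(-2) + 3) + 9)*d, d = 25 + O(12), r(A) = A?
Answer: 1/1010 ≈ 0.00099010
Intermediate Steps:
d = 101 (d = 25 + (4 + 6*12) = 25 + (4 + 72) = 25 + 76 = 101)
u = 1010 (u = ((-2 + 3) + 9)*101 = (1 + 9)*101 = 10*101 = 1010)
1/u = 1/1010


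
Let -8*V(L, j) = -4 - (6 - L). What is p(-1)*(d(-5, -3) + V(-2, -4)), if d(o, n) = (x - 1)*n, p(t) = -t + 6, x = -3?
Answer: 189/2 ≈ 94.500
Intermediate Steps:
p(t) = 6 - t
d(o, n) = -4*n (d(o, n) = (-3 - 1)*n = -4*n)
V(L, j) = 5/4 - L/8 (V(L, j) = -(-4 - (6 - L))/8 = -(-4 + (-6 + L))/8 = -(-10 + L)/8 = 5/4 - L/8)
p(-1)*(d(-5, -3) + V(-2, -4)) = (6 - 1*(-1))*(-4*(-3) + (5/4 - ⅛*(-2))) = (6 + 1)*(12 + (5/4 + ¼)) = 7*(12 + 3/2) = 7*(27/2) = 189/2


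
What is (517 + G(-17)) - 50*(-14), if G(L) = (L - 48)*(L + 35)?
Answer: 47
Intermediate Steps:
G(L) = (-48 + L)*(35 + L)
(517 + G(-17)) - 50*(-14) = (517 + (-1680 + (-17)² - 13*(-17))) - 50*(-14) = (517 + (-1680 + 289 + 221)) + 700 = (517 - 1170) + 700 = -653 + 700 = 47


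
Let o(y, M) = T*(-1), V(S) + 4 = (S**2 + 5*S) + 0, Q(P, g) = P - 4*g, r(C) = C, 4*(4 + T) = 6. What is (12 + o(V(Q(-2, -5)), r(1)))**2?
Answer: 841/4 ≈ 210.25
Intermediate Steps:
T = -5/2 (T = -4 + (1/4)*6 = -4 + 3/2 = -5/2 ≈ -2.5000)
V(S) = -4 + S**2 + 5*S (V(S) = -4 + ((S**2 + 5*S) + 0) = -4 + (S**2 + 5*S) = -4 + S**2 + 5*S)
o(y, M) = 5/2 (o(y, M) = -5/2*(-1) = 5/2)
(12 + o(V(Q(-2, -5)), r(1)))**2 = (12 + 5/2)**2 = (29/2)**2 = 841/4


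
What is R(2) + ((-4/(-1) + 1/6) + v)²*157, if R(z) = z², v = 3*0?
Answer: 98269/36 ≈ 2729.7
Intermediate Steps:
v = 0
R(2) + ((-4/(-1) + 1/6) + v)²*157 = 2² + ((-4/(-1) + 1/6) + 0)²*157 = 4 + ((-4*(-1) + 1*(⅙)) + 0)²*157 = 4 + ((4 + ⅙) + 0)²*157 = 4 + (25/6 + 0)²*157 = 4 + (25/6)²*157 = 4 + (625/36)*157 = 4 + 98125/36 = 98269/36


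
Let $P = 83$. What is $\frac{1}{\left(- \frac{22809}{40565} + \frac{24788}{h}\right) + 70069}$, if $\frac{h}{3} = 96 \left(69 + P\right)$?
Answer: $\frac{23365440}{1637193107971} \approx 1.4272 \cdot 10^{-5}$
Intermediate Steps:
$h = 43776$ ($h = 3 \cdot 96 \left(69 + 83\right) = 3 \cdot 96 \cdot 152 = 3 \cdot 14592 = 43776$)
$\frac{1}{\left(- \frac{22809}{40565} + \frac{24788}{h}\right) + 70069} = \frac{1}{\left(- \frac{22809}{40565} + \frac{24788}{43776}\right) + 70069} = \frac{1}{\left(\left(-22809\right) \frac{1}{40565} + 24788 \cdot \frac{1}{43776}\right) + 70069} = \frac{1}{\left(- \frac{22809}{40565} + \frac{6197}{10944}\right) + 70069} = \frac{1}{\frac{92611}{23365440} + 70069} = \frac{1}{\frac{1637193107971}{23365440}} = \frac{23365440}{1637193107971}$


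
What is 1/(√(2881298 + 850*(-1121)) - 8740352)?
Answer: -34142/298413090451 - 9*√93/4774609447216 ≈ -1.1443e-7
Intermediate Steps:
1/(√(2881298 + 850*(-1121)) - 8740352) = 1/(√(2881298 - 952850) - 8740352) = 1/(√1928448 - 8740352) = 1/(144*√93 - 8740352) = 1/(-8740352 + 144*√93)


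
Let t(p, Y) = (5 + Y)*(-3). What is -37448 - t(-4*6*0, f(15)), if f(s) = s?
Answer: -37388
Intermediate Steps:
t(p, Y) = -15 - 3*Y
-37448 - t(-4*6*0, f(15)) = -37448 - (-15 - 3*15) = -37448 - (-15 - 45) = -37448 - 1*(-60) = -37448 + 60 = -37388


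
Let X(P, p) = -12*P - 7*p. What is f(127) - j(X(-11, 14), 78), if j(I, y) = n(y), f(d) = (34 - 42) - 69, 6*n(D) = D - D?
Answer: -77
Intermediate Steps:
n(D) = 0 (n(D) = (D - D)/6 = (1/6)*0 = 0)
f(d) = -77 (f(d) = -8 - 69 = -77)
j(I, y) = 0
f(127) - j(X(-11, 14), 78) = -77 - 1*0 = -77 + 0 = -77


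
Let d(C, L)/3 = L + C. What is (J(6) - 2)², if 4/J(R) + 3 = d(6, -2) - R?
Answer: 4/9 ≈ 0.44444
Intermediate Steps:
d(C, L) = 3*C + 3*L (d(C, L) = 3*(L + C) = 3*(C + L) = 3*C + 3*L)
J(R) = 4/(9 - R) (J(R) = 4/(-3 + ((3*6 + 3*(-2)) - R)) = 4/(-3 + ((18 - 6) - R)) = 4/(-3 + (12 - R)) = 4/(9 - R))
(J(6) - 2)² = (-4/(-9 + 6) - 2)² = (-4/(-3) - 2)² = (-4*(-⅓) - 2)² = (4/3 - 2)² = (-⅔)² = 4/9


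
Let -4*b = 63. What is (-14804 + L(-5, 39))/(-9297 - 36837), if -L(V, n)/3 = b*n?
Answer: 51845/184536 ≈ 0.28095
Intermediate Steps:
b = -63/4 (b = -¼*63 = -63/4 ≈ -15.750)
L(V, n) = 189*n/4 (L(V, n) = -(-189)*n/4 = 189*n/4)
(-14804 + L(-5, 39))/(-9297 - 36837) = (-14804 + (189/4)*39)/(-9297 - 36837) = (-14804 + 7371/4)/(-46134) = -51845/4*(-1/46134) = 51845/184536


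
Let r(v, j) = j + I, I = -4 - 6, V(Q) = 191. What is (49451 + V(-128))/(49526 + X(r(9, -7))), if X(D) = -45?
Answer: 49642/49481 ≈ 1.0033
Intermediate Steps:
I = -10
r(v, j) = -10 + j (r(v, j) = j - 10 = -10 + j)
(49451 + V(-128))/(49526 + X(r(9, -7))) = (49451 + 191)/(49526 - 45) = 49642/49481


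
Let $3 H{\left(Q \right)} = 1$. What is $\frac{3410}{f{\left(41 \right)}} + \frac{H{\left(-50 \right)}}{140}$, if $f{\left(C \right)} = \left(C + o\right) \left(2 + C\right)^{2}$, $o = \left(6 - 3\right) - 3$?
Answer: $\frac{1508009}{31839780} \approx 0.047362$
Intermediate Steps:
$o = 0$ ($o = 3 - 3 = 0$)
$f{\left(C \right)} = C \left(2 + C\right)^{2}$ ($f{\left(C \right)} = \left(C + 0\right) \left(2 + C\right)^{2} = C \left(2 + C\right)^{2}$)
$H{\left(Q \right)} = \frac{1}{3}$ ($H{\left(Q \right)} = \frac{1}{3} \cdot 1 = \frac{1}{3}$)
$\frac{3410}{f{\left(41 \right)}} + \frac{H{\left(-50 \right)}}{140} = \frac{3410}{41 \left(2 + 41\right)^{2}} + \frac{1}{3 \cdot 140} = \frac{3410}{41 \cdot 43^{2}} + \frac{1}{3} \cdot \frac{1}{140} = \frac{3410}{41 \cdot 1849} + \frac{1}{420} = \frac{3410}{75809} + \frac{1}{420} = \frac{1508009}{31839780}$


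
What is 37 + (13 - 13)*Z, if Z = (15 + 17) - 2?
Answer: 37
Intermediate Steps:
Z = 30 (Z = 32 - 2 = 30)
37 + (13 - 13)*Z = 37 + (13 - 13)*30 = 37 + 0*30 = 37 + 0 = 37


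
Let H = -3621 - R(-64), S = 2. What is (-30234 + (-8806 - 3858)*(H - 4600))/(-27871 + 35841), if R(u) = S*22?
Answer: 52318863/3985 ≈ 13129.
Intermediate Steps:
R(u) = 44 (R(u) = 2*22 = 44)
H = -3665 (H = -3621 - 1*44 = -3621 - 44 = -3665)
(-30234 + (-8806 - 3858)*(H - 4600))/(-27871 + 35841) = (-30234 + (-8806 - 3858)*(-3665 - 4600))/(-27871 + 35841) = (-30234 - 12664*(-8265))/7970 = (-30234 + 104667960)*(1/7970) = 104637726*(1/7970) = 52318863/3985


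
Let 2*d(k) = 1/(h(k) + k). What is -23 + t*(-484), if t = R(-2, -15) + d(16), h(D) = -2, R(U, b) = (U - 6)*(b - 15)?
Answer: -813402/7 ≈ -1.1620e+5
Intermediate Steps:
R(U, b) = (-15 + b)*(-6 + U) (R(U, b) = (-6 + U)*(-15 + b) = (-15 + b)*(-6 + U))
d(k) = 1/(2*(-2 + k))
t = 6721/28 (t = (90 - 15*(-2) - 6*(-15) - 2*(-15)) + 1/(2*(-2 + 16)) = (90 + 30 + 90 + 30) + (½)/14 = 240 + (½)*(1/14) = 240 + 1/28 = 6721/28 ≈ 240.04)
-23 + t*(-484) = -23 + (6721/28)*(-484) = -23 - 813241/7 = -813402/7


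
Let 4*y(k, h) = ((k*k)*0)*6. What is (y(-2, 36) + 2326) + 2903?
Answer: 5229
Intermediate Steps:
y(k, h) = 0 (y(k, h) = (((k*k)*0)*6)/4 = ((k²*0)*6)/4 = (0*6)/4 = (¼)*0 = 0)
(y(-2, 36) + 2326) + 2903 = (0 + 2326) + 2903 = 2326 + 2903 = 5229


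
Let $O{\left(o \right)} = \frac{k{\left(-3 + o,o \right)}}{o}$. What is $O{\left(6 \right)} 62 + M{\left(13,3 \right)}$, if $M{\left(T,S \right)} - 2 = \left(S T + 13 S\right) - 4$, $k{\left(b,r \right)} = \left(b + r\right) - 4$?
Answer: $\frac{383}{3} \approx 127.67$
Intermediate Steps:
$k{\left(b,r \right)} = -4 + b + r$
$M{\left(T,S \right)} = -2 + 13 S + S T$ ($M{\left(T,S \right)} = 2 - \left(4 - 13 S - S T\right) = 2 + \left(-4 + 13 S + S T\right) = -2 + 13 S + S T$)
$O{\left(o \right)} = \frac{-7 + 2 o}{o}$ ($O{\left(o \right)} = \frac{-4 + \left(-3 + o\right) + o}{o} = \frac{-7 + 2 o}{o}$)
$O{\left(6 \right)} 62 + M{\left(13,3 \right)} = \left(2 - \frac{7}{6}\right) 62 + \left(-2 + 13 \cdot 3 + 3 \cdot 13\right) = \left(2 - \frac{7}{6}\right) 62 + \left(-2 + 39 + 39\right) = \left(2 - \frac{7}{6}\right) 62 + 76 = \frac{5}{6} \cdot 62 + 76 = \frac{155}{3} + 76 = \frac{383}{3}$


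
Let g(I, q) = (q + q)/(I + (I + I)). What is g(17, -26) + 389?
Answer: 19787/51 ≈ 387.98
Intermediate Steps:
g(I, q) = 2*q/(3*I) (g(I, q) = (2*q)/(I + 2*I) = (2*q)/((3*I)) = (2*q)*(1/(3*I)) = 2*q/(3*I))
g(17, -26) + 389 = (⅔)*(-26)/17 + 389 = (⅔)*(-26)*(1/17) + 389 = -52/51 + 389 = 19787/51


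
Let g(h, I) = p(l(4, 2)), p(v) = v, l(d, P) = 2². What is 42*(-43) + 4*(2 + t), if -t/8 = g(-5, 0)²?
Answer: -2310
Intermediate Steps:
l(d, P) = 4
g(h, I) = 4
t = -128 (t = -8*4² = -8*16 = -128)
42*(-43) + 4*(2 + t) = 42*(-43) + 4*(2 - 128) = -1806 + 4*(-126) = -1806 - 504 = -2310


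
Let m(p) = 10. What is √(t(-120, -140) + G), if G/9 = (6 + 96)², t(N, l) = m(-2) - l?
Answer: 7*√1914 ≈ 306.25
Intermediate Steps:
t(N, l) = 10 - l
G = 93636 (G = 9*(6 + 96)² = 9*102² = 9*10404 = 93636)
√(t(-120, -140) + G) = √((10 - 1*(-140)) + 93636) = √((10 + 140) + 93636) = √(150 + 93636) = √93786 = 7*√1914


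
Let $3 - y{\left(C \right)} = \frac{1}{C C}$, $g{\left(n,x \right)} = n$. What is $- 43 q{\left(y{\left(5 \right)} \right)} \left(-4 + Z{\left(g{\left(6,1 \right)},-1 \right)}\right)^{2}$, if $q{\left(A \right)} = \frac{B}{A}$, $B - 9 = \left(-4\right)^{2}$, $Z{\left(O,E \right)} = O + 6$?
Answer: $- \frac{860000}{37} \approx -23243.0$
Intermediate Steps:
$Z{\left(O,E \right)} = 6 + O$
$y{\left(C \right)} = 3 - \frac{1}{C^{2}}$ ($y{\left(C \right)} = 3 - \frac{1}{C C} = 3 - \frac{1}{C^{2}}$)
$B = 25$ ($B = 9 + \left(-4\right)^{2} = 9 + 16 = 25$)
$q{\left(A \right)} = \frac{25}{A}$
$- 43 q{\left(y{\left(5 \right)} \right)} \left(-4 + Z{\left(g{\left(6,1 \right)},-1 \right)}\right)^{2} = - 43 \frac{25}{3 - \frac{1}{25}} \left(-4 + \left(6 + 6\right)\right)^{2} = - 43 \frac{25}{3 - \frac{1}{25}} \left(-4 + 12\right)^{2} = - 43 \frac{25}{3 - \frac{1}{25}} \cdot 8^{2} = - 43 \frac{25}{\frac{74}{25}} \cdot 64 = - 43 \cdot 25 \cdot \frac{25}{74} \cdot 64 = \left(-43\right) \frac{625}{74} \cdot 64 = \left(- \frac{26875}{74}\right) 64 = - \frac{860000}{37}$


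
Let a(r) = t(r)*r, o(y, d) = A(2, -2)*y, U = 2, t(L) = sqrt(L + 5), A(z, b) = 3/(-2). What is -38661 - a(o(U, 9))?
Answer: -38661 + 3*sqrt(2) ≈ -38657.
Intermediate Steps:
A(z, b) = -3/2 (A(z, b) = 3*(-1/2) = -3/2)
t(L) = sqrt(5 + L)
o(y, d) = -3*y/2
a(r) = r*sqrt(5 + r) (a(r) = sqrt(5 + r)*r = r*sqrt(5 + r))
-38661 - a(o(U, 9)) = -38661 - (-3/2*2)*sqrt(5 - 3/2*2) = -38661 - (-3)*sqrt(5 - 3) = -38661 - (-3)*sqrt(2) = -38661 + 3*sqrt(2)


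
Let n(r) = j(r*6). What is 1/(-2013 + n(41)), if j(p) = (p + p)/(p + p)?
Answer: -1/2012 ≈ -0.00049702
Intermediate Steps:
j(p) = 1 (j(p) = (2*p)/((2*p)) = (2*p)*(1/(2*p)) = 1)
n(r) = 1
1/(-2013 + n(41)) = 1/(-2013 + 1) = 1/(-2012) = -1/2012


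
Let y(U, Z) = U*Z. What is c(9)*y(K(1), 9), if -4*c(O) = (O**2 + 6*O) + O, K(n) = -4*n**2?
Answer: 1296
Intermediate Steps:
c(O) = -7*O/4 - O**2/4 (c(O) = -((O**2 + 6*O) + O)/4 = -(O**2 + 7*O)/4 = -7*O/4 - O**2/4)
c(9)*y(K(1), 9) = (-1/4*9*(7 + 9))*(-4*1**2*9) = (-1/4*9*16)*(-4*1*9) = -(-144)*9 = -36*(-36) = 1296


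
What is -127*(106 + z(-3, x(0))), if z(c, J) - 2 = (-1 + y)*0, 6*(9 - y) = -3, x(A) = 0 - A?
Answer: -13716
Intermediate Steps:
x(A) = -A
y = 19/2 (y = 9 - ⅙*(-3) = 9 + ½ = 19/2 ≈ 9.5000)
z(c, J) = 2 (z(c, J) = 2 + (-1 + 19/2)*0 = 2 + (17/2)*0 = 2 + 0 = 2)
-127*(106 + z(-3, x(0))) = -127*(106 + 2) = -127*108 = -13716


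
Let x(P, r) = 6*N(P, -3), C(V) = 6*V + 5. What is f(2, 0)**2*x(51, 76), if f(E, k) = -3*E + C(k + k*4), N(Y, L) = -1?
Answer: -6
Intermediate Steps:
C(V) = 5 + 6*V
f(E, k) = 5 - 3*E + 30*k (f(E, k) = -3*E + (5 + 6*(k + k*4)) = -3*E + (5 + 6*(k + 4*k)) = -3*E + (5 + 6*(5*k)) = -3*E + (5 + 30*k) = 5 - 3*E + 30*k)
x(P, r) = -6 (x(P, r) = 6*(-1) = -6)
f(2, 0)**2*x(51, 76) = (5 - 3*2 + 30*0)**2*(-6) = (5 - 6 + 0)**2*(-6) = (-1)**2*(-6) = 1*(-6) = -6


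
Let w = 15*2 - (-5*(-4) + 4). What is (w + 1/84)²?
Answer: 255025/7056 ≈ 36.143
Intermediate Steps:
w = 6 (w = 30 - (20 + 4) = 30 - 1*24 = 30 - 24 = 6)
(w + 1/84)² = (6 + 1/84)² = (505/84)² = 255025/7056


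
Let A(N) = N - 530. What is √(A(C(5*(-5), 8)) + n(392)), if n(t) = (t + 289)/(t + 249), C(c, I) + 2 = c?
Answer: 2*I*√57106049/641 ≈ 23.578*I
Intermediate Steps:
C(c, I) = -2 + c
n(t) = (289 + t)/(249 + t)
A(N) = -530 + N
√(A(C(5*(-5), 8)) + n(392)) = √((-530 + (-2 + 5*(-5))) + (289 + 392)/(249 + 392)) = √((-530 + (-2 - 25)) + 681/641) = √((-530 - 27) + (1/641)*681) = √(-557 + 681/641) = √(-356356/641) = 2*I*√57106049/641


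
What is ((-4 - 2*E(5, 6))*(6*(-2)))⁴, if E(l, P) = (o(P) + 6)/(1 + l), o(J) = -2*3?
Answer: 5308416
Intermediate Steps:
o(J) = -6
E(l, P) = 0 (E(l, P) = (-6 + 6)/(1 + l) = 0/(1 + l) = 0)
((-4 - 2*E(5, 6))*(6*(-2)))⁴ = ((-4 - 2*0)*(6*(-2)))⁴ = ((-4 + 0)*(-12))⁴ = (-4*(-12))⁴ = 48⁴ = 5308416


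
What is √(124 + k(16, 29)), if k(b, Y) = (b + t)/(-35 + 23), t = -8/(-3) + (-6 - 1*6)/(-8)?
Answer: √17614/12 ≈ 11.060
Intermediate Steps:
t = 25/6 (t = -8*(-⅓) + (-6 - 6)*(-⅛) = 8/3 - 12*(-⅛) = 8/3 + 3/2 = 25/6 ≈ 4.1667)
k(b, Y) = -25/72 - b/12 (k(b, Y) = (b + 25/6)/(-35 + 23) = (25/6 + b)/(-12) = (25/6 + b)*(-1/12) = -25/72 - b/12)
√(124 + k(16, 29)) = √(124 + (-25/72 - 1/12*16)) = √(124 + (-25/72 - 4/3)) = √(124 - 121/72) = √(8807/72) = √17614/12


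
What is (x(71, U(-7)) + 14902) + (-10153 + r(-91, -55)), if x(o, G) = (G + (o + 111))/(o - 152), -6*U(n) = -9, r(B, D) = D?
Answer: 760061/162 ≈ 4691.7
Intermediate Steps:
U(n) = 3/2 (U(n) = -⅙*(-9) = 3/2)
x(o, G) = (111 + G + o)/(-152 + o) (x(o, G) = (G + (111 + o))/(-152 + o) = (111 + G + o)/(-152 + o))
(x(71, U(-7)) + 14902) + (-10153 + r(-91, -55)) = ((111 + 3/2 + 71)/(-152 + 71) + 14902) + (-10153 - 55) = ((367/2)/(-81) + 14902) - 10208 = (-1/81*367/2 + 14902) - 10208 = (-367/162 + 14902) - 10208 = 2413757/162 - 10208 = 760061/162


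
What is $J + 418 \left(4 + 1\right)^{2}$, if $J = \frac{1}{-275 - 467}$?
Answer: $\frac{7753899}{742} \approx 10450.0$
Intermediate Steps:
$J = - \frac{1}{742}$ ($J = \frac{1}{-742} = - \frac{1}{742} \approx -0.0013477$)
$J + 418 \left(4 + 1\right)^{2} = - \frac{1}{742} + 418 \left(4 + 1\right)^{2} = - \frac{1}{742} + 418 \cdot 5^{2} = - \frac{1}{742} + 418 \cdot 25 = - \frac{1}{742} + 10450 = \frac{7753899}{742}$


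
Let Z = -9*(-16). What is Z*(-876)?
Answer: -126144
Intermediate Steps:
Z = 144
Z*(-876) = 144*(-876) = -126144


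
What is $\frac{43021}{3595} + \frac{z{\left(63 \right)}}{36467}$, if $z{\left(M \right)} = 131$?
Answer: $\frac{1569317752}{131098865} \approx 11.97$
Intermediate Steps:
$\frac{43021}{3595} + \frac{z{\left(63 \right)}}{36467} = \frac{43021}{3595} + \frac{131}{36467} = \frac{1569317752}{131098865}$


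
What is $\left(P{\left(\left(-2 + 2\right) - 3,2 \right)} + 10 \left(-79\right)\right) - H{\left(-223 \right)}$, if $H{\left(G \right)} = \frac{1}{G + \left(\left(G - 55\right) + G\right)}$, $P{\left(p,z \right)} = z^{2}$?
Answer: $- \frac{569063}{724} \approx -786.0$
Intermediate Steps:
$H{\left(G \right)} = \frac{1}{-55 + 3 G}$ ($H{\left(G \right)} = \frac{1}{G + \left(\left(-55 + G\right) + G\right)} = \frac{1}{G + \left(-55 + 2 G\right)} = \frac{1}{-55 + 3 G}$)
$\left(P{\left(\left(-2 + 2\right) - 3,2 \right)} + 10 \left(-79\right)\right) - H{\left(-223 \right)} = \left(2^{2} + 10 \left(-79\right)\right) - \frac{1}{-55 + 3 \left(-223\right)} = \left(4 - 790\right) - \frac{1}{-55 - 669} = -786 - \frac{1}{-724} = -786 - - \frac{1}{724} = -786 + \frac{1}{724} = - \frac{569063}{724}$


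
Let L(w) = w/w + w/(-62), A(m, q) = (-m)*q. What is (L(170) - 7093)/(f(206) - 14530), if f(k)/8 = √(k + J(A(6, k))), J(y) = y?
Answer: 319568461/654679142 + 439874*I*√1030/1636697855 ≈ 0.48813 + 0.0086254*I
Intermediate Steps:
A(m, q) = -m*q
L(w) = 1 - w/62 (L(w) = 1 + w*(-1/62) = 1 - w/62)
f(k) = 8*√5*√(-k) (f(k) = 8*√(k - 1*6*k) = 8*√(k - 6*k) = 8*√(-5*k) = 8*(√5*√(-k)) = 8*√5*√(-k))
(L(170) - 7093)/(f(206) - 14530) = ((1 - 1/62*170) - 7093)/(8*√5*√(-1*206) - 14530) = ((1 - 85/31) - 7093)/(8*√5*√(-206) - 14530) = (-54/31 - 7093)/(8*√5*(I*√206) - 14530) = -219937/(31*(8*I*√1030 - 14530)) = -219937/(31*(-14530 + 8*I*√1030))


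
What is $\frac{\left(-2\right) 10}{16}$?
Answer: $- \frac{5}{4} \approx -1.25$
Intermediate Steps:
$\frac{\left(-2\right) 10}{16} = \left(-20\right) \frac{1}{16} = - \frac{5}{4}$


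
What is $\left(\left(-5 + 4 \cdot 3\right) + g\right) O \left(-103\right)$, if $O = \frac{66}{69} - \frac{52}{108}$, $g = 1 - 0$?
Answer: $- \frac{243080}{621} \approx -391.43$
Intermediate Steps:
$g = 1$ ($g = 1 + 0 = 1$)
$O = \frac{295}{621}$ ($O = 66 \cdot \frac{1}{69} - \frac{13}{27} = \frac{22}{23} - \frac{13}{27} = \frac{295}{621} \approx 0.47504$)
$\left(\left(-5 + 4 \cdot 3\right) + g\right) O \left(-103\right) = \left(\left(-5 + 4 \cdot 3\right) + 1\right) \frac{295}{621} \left(-103\right) = \left(\left(-5 + 12\right) + 1\right) \frac{295}{621} \left(-103\right) = \left(7 + 1\right) \frac{295}{621} \left(-103\right) = 8 \cdot \frac{295}{621} \left(-103\right) = \frac{2360}{621} \left(-103\right) = - \frac{243080}{621}$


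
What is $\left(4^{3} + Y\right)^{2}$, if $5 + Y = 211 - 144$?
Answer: $15876$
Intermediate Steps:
$Y = 62$ ($Y = -5 + \left(211 - 144\right) = -5 + 67 = 62$)
$\left(4^{3} + Y\right)^{2} = \left(4^{3} + 62\right)^{2} = \left(64 + 62\right)^{2} = 126^{2} = 15876$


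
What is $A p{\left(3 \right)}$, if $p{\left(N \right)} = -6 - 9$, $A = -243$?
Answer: $3645$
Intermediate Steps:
$p{\left(N \right)} = -15$ ($p{\left(N \right)} = -6 - 9 = -15$)
$A p{\left(3 \right)} = \left(-243\right) \left(-15\right) = 3645$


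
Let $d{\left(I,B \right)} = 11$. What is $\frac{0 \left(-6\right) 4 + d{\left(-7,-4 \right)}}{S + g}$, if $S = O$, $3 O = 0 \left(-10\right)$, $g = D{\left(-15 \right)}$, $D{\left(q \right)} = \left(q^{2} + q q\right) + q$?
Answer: $\frac{11}{435} \approx 0.025287$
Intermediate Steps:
$D{\left(q \right)} = q + 2 q^{2}$ ($D{\left(q \right)} = \left(q^{2} + q^{2}\right) + q = 2 q^{2} + q = q + 2 q^{2}$)
$g = 435$ ($g = - 15 \left(1 + 2 \left(-15\right)\right) = - 15 \left(1 - 30\right) = \left(-15\right) \left(-29\right) = 435$)
$O = 0$ ($O = \frac{0 \left(-10\right)}{3} = \frac{1}{3} \cdot 0 = 0$)
$S = 0$
$\frac{0 \left(-6\right) 4 + d{\left(-7,-4 \right)}}{S + g} = \frac{0 \left(-6\right) 4 + 11}{0 + 435} = \frac{0 \cdot 4 + 11}{435} = \left(0 + 11\right) \frac{1}{435} = 11 \cdot \frac{1}{435} = \frac{11}{435}$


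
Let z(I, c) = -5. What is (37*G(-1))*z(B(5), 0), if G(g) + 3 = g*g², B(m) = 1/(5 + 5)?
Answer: 740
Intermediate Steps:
B(m) = ⅒ (B(m) = 1/10 = ⅒)
G(g) = -3 + g³ (G(g) = -3 + g*g² = -3 + g³)
(37*G(-1))*z(B(5), 0) = (37*(-3 + (-1)³))*(-5) = (37*(-3 - 1))*(-5) = (37*(-4))*(-5) = -148*(-5) = 740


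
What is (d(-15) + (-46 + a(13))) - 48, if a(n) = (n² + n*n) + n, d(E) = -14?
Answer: 243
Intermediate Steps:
a(n) = n + 2*n² (a(n) = (n² + n²) + n = 2*n² + n = n + 2*n²)
(d(-15) + (-46 + a(13))) - 48 = (-14 + (-46 + 13*(1 + 2*13))) - 48 = (-14 + (-46 + 13*(1 + 26))) - 48 = (-14 + (-46 + 13*27)) - 48 = (-14 + (-46 + 351)) - 48 = (-14 + 305) - 48 = 291 - 48 = 243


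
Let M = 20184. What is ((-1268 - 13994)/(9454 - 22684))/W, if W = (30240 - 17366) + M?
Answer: 7631/218678670 ≈ 3.4896e-5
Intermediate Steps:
W = 33058 (W = (30240 - 17366) + 20184 = 12874 + 20184 = 33058)
((-1268 - 13994)/(9454 - 22684))/W = ((-1268 - 13994)/(9454 - 22684))/33058 = -15262/(-13230)*(1/33058) = -15262*(-1/13230)*(1/33058) = (7631/6615)*(1/33058) = 7631/218678670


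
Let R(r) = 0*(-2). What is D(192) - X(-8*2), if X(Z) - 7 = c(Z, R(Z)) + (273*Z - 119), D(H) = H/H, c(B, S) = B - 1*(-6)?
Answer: 4491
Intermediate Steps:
R(r) = 0
c(B, S) = 6 + B (c(B, S) = B + 6 = 6 + B)
D(H) = 1
X(Z) = -106 + 274*Z (X(Z) = 7 + ((6 + Z) + (273*Z - 119)) = 7 + ((6 + Z) + (-119 + 273*Z)) = 7 + (-113 + 274*Z) = -106 + 274*Z)
D(192) - X(-8*2) = 1 - (-106 + 274*(-8*2)) = 1 - (-106 + 274*(-16)) = 1 - (-106 - 4384) = 1 - 1*(-4490) = 1 + 4490 = 4491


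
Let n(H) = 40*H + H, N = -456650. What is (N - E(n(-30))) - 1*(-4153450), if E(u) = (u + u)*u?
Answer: 671000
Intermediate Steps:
n(H) = 41*H
E(u) = 2*u**2 (E(u) = (2*u)*u = 2*u**2)
(N - E(n(-30))) - 1*(-4153450) = (-456650 - 2*(41*(-30))**2) - 1*(-4153450) = (-456650 - 2*(-1230)**2) + 4153450 = (-456650 - 2*1512900) + 4153450 = (-456650 - 1*3025800) + 4153450 = (-456650 - 3025800) + 4153450 = -3482450 + 4153450 = 671000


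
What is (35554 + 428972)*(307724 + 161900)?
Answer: 218152558224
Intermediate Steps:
(35554 + 428972)*(307724 + 161900) = 464526*469624 = 218152558224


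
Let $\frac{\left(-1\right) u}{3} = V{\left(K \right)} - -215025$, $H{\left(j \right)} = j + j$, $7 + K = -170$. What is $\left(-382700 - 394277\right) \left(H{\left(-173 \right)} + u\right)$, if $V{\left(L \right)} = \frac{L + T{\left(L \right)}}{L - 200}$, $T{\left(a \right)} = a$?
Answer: $\frac{189057756813083}{377} \approx 5.0148 \cdot 10^{11}$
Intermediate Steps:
$K = -177$ ($K = -7 - 170 = -177$)
$H{\left(j \right)} = 2 j$
$V{\left(L \right)} = \frac{2 L}{-200 + L}$ ($V{\left(L \right)} = \frac{L + L}{L - 200} = \frac{2 L}{-200 + L}$)
$u = - \frac{243194337}{377}$ ($u = - 3 \left(2 \left(-177\right) \frac{1}{-200 - 177} - -215025\right) = - 3 \left(2 \left(-177\right) \frac{1}{-377} + 215025\right) = - 3 \left(2 \left(-177\right) \left(- \frac{1}{377}\right) + 215025\right) = - 3 \left(\frac{354}{377} + 215025\right) = \left(-3\right) \frac{81064779}{377} = - \frac{243194337}{377} \approx -6.4508 \cdot 10^{5}$)
$\left(-382700 - 394277\right) \left(H{\left(-173 \right)} + u\right) = \left(-382700 - 394277\right) \left(2 \left(-173\right) - \frac{243194337}{377}\right) = - 776977 \left(-346 - \frac{243194337}{377}\right) = \left(-776977\right) \left(- \frac{243324779}{377}\right) = \frac{189057756813083}{377}$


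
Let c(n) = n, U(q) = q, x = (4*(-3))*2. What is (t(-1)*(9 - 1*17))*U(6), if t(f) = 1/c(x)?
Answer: 2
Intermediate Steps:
x = -24 (x = -12*2 = -24)
t(f) = -1/24 (t(f) = 1/(-24) = -1/24)
(t(-1)*(9 - 1*17))*U(6) = -(9 - 1*17)/24*6 = -(9 - 17)/24*6 = -1/24*(-8)*6 = (⅓)*6 = 2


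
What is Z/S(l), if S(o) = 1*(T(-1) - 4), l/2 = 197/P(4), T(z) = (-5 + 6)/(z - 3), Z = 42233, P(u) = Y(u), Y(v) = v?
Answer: -168932/17 ≈ -9937.2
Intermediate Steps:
P(u) = u
T(z) = 1/(-3 + z)
l = 197/2 (l = 2*(197/4) = 197/2 ≈ 98.500)
S(o) = -17/4 (S(o) = 1*(1/(-3 - 1) - 4) = 1*(1/(-4) - 4) = 1*(-¼ - 4) = 1*(-17/4) = -17/4)
Z/S(l) = 42233/(-17/4) = 42233*(-4/17) = -168932/17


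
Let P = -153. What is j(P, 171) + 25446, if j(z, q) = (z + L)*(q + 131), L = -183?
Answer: -76026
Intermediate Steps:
j(z, q) = (-183 + z)*(131 + q) (j(z, q) = (z - 183)*(q + 131) = (-183 + z)*(131 + q))
j(P, 171) + 25446 = (-23973 - 183*171 + 131*(-153) + 171*(-153)) + 25446 = (-23973 - 31293 - 20043 - 26163) + 25446 = -101472 + 25446 = -76026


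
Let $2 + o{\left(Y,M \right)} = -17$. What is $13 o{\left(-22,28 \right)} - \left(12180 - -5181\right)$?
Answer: $-17608$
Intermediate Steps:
$o{\left(Y,M \right)} = -19$ ($o{\left(Y,M \right)} = -2 - 17 = -19$)
$13 o{\left(-22,28 \right)} - \left(12180 - -5181\right) = 13 \left(-19\right) - \left(12180 - -5181\right) = -247 - \left(12180 + 5181\right) = -247 - 17361 = -17608$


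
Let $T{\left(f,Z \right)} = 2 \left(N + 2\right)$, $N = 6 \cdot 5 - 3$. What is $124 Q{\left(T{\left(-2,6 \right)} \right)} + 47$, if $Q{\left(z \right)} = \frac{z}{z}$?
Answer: $171$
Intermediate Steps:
$N = 27$ ($N = 30 - 3 = 27$)
$T{\left(f,Z \right)} = 58$ ($T{\left(f,Z \right)} = 2 \left(27 + 2\right) = 2 \cdot 29 = 58$)
$Q{\left(z \right)} = 1$
$124 Q{\left(T{\left(-2,6 \right)} \right)} + 47 = 124 \cdot 1 + 47 = 124 + 47 = 171$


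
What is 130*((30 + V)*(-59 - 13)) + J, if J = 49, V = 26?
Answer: -524111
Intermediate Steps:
130*((30 + V)*(-59 - 13)) + J = 130*((30 + 26)*(-59 - 13)) + 49 = 130*(56*(-72)) + 49 = 130*(-4032) + 49 = -524160 + 49 = -524111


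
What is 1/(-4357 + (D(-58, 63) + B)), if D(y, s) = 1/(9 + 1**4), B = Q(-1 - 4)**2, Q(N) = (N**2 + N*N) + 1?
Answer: -10/17559 ≈ -0.00056951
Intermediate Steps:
Q(N) = 1 + 2*N**2 (Q(N) = (N**2 + N**2) + 1 = 2*N**2 + 1 = 1 + 2*N**2)
B = 2601 (B = (1 + 2*(-1 - 4)**2)**2 = (1 + 2*(-5)**2)**2 = (1 + 2*25)**2 = (1 + 50)**2 = 51**2 = 2601)
D(y, s) = 1/10 (D(y, s) = 1/(9 + 1) = 1/10)
1/(-4357 + (D(-58, 63) + B)) = 1/(-4357 + (1/10 + 2601)) = 1/(-4357 + 26011/10) = 1/(-17559/10) = -10/17559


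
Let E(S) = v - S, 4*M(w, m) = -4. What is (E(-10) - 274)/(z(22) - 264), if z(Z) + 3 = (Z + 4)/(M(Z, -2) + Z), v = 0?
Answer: 5544/5581 ≈ 0.99337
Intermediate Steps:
M(w, m) = -1 (M(w, m) = (¼)*(-4) = -1)
z(Z) = -3 + (4 + Z)/(-1 + Z) (z(Z) = -3 + (Z + 4)/(-1 + Z) = -3 + (4 + Z)/(-1 + Z))
E(S) = -S (E(S) = 0 - S = -S)
(E(-10) - 274)/(z(22) - 264) = (-1*(-10) - 274)/((7 - 2*22)/(-1 + 22) - 264) = (10 - 274)/((7 - 44)/21 - 264) = -264/((1/21)*(-37) - 264) = -264/(-37/21 - 264) = -264/(-5581/21) = -264*(-21/5581) = 5544/5581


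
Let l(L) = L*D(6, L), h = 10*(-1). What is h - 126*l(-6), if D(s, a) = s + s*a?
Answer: -22690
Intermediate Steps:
D(s, a) = s + a*s
h = -10
l(L) = L*(6 + 6*L) (l(L) = L*(6*(1 + L)) = L*(6 + 6*L))
h - 126*l(-6) = -10 - 756*(-6)*(1 - 6) = -10 - 756*(-6)*(-5) = -10 - 126*180 = -10 - 22680 = -22690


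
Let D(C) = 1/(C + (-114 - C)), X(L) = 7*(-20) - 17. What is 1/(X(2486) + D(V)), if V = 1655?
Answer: -114/17899 ≈ -0.0063691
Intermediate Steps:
X(L) = -157 (X(L) = -140 - 17 = -157)
D(C) = -1/114 (D(C) = 1/(-114) = -1/114)
1/(X(2486) + D(V)) = 1/(-157 - 1/114) = 1/(-17899/114) = -114/17899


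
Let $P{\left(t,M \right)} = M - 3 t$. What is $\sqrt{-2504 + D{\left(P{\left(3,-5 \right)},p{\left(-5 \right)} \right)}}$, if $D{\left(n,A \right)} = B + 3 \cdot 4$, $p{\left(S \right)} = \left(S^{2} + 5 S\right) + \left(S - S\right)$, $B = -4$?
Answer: $8 i \sqrt{39} \approx 49.96 i$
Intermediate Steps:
$p{\left(S \right)} = S^{2} + 5 S$ ($p{\left(S \right)} = \left(S^{2} + 5 S\right) + 0 = S^{2} + 5 S$)
$D{\left(n,A \right)} = 8$ ($D{\left(n,A \right)} = -4 + 3 \cdot 4 = -4 + 12 = 8$)
$\sqrt{-2504 + D{\left(P{\left(3,-5 \right)},p{\left(-5 \right)} \right)}} = \sqrt{-2504 + 8} = \sqrt{-2496} = 8 i \sqrt{39}$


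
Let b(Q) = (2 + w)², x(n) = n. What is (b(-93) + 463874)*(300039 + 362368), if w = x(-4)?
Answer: 307276034346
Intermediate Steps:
w = -4
b(Q) = 4 (b(Q) = (2 - 4)² = (-2)² = 4)
(b(-93) + 463874)*(300039 + 362368) = (4 + 463874)*(300039 + 362368) = 463878*662407 = 307276034346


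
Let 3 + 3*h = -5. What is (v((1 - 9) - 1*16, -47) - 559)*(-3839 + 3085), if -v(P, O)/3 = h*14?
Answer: 337038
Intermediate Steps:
h = -8/3 (h = -1 + (⅓)*(-5) = -1 - 5/3 = -8/3 ≈ -2.6667)
v(P, O) = 112 (v(P, O) = -(-8)*14 = -3*(-112/3) = 112)
(v((1 - 9) - 1*16, -47) - 559)*(-3839 + 3085) = (112 - 559)*(-3839 + 3085) = -447*(-754) = 337038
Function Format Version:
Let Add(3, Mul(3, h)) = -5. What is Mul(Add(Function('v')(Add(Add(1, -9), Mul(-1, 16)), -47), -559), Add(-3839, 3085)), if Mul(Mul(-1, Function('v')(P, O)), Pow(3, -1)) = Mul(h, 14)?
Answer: 337038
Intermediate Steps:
h = Rational(-8, 3) (h = Add(-1, Mul(Rational(1, 3), -5)) = Add(-1, Rational(-5, 3)) = Rational(-8, 3) ≈ -2.6667)
Function('v')(P, O) = 112 (Function('v')(P, O) = Mul(-3, Mul(Rational(-8, 3), 14)) = Mul(-3, Rational(-112, 3)) = 112)
Mul(Add(Function('v')(Add(Add(1, -9), Mul(-1, 16)), -47), -559), Add(-3839, 3085)) = Mul(Add(112, -559), Add(-3839, 3085)) = Mul(-447, -754) = 337038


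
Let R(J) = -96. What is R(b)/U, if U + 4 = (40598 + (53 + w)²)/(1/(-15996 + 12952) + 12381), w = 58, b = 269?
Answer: -226126578/645899 ≈ -350.10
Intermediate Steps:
U = 10334384/37687763 (U = -4 + (40598 + (53 + 58)²)/(1/(-15996 + 12952) + 12381) = -4 + (40598 + 111²)/(1/(-3044) + 12381) = -4 + (40598 + 12321)/(-1/3044 + 12381) = -4 + 52919/(37687763/3044) = -4 + 52919*(3044/37687763) = -4 + 161085436/37687763 = 10334384/37687763 ≈ 0.27421)
R(b)/U = -96/10334384/37687763 = -96*37687763/10334384 = -226126578/645899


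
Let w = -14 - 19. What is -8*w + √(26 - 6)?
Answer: 264 + 2*√5 ≈ 268.47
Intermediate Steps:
w = -33
-8*w + √(26 - 6) = -8*(-33) + √(26 - 6) = 264 + √20 = 264 + 2*√5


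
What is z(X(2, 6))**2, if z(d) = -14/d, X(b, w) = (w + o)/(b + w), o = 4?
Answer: 3136/25 ≈ 125.44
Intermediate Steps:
X(b, w) = (4 + w)/(b + w) (X(b, w) = (w + 4)/(b + w) = (4 + w)/(b + w))
z(X(2, 6))**2 = (-14*(2 + 6)/(4 + 6))**2 = (-14/(10/8))**2 = (-14/((1/8)*10))**2 = (-14/5/4)**2 = (-14*4/5)**2 = (-56/5)**2 = 3136/25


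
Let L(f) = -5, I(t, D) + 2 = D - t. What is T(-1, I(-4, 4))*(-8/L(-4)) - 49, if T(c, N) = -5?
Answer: -57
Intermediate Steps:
I(t, D) = -2 + D - t (I(t, D) = -2 + (D - t) = -2 + D - t)
T(-1, I(-4, 4))*(-8/L(-4)) - 49 = -(-40)/(-5) - 49 = -(-40)*(-1)/5 - 49 = -5*8/5 - 49 = -8 - 49 = -57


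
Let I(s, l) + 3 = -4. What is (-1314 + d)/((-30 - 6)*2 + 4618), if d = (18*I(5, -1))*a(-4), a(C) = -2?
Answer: -531/2273 ≈ -0.23361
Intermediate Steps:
I(s, l) = -7 (I(s, l) = -3 - 4 = -7)
d = 252 (d = (18*(-7))*(-2) = -126*(-2) = 252)
(-1314 + d)/((-30 - 6)*2 + 4618) = (-1314 + 252)/((-30 - 6)*2 + 4618) = -1062/(-36*2 + 4618) = -1062/(-72 + 4618) = -1062/4546 = -1062*1/4546 = -531/2273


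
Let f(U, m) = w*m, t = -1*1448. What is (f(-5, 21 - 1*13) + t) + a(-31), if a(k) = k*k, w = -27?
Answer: -703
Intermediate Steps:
t = -1448
f(U, m) = -27*m
a(k) = k²
(f(-5, 21 - 1*13) + t) + a(-31) = (-27*(21 - 1*13) - 1448) + (-31)² = (-27*(21 - 13) - 1448) + 961 = (-27*8 - 1448) + 961 = (-216 - 1448) + 961 = -1664 + 961 = -703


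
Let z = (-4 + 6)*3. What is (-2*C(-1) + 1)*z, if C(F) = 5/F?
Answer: 66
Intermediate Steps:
z = 6 (z = 2*3 = 6)
(-2*C(-1) + 1)*z = (-10/(-1) + 1)*6 = (-10*(-1) + 1)*6 = (-2*(-5) + 1)*6 = (10 + 1)*6 = 11*6 = 66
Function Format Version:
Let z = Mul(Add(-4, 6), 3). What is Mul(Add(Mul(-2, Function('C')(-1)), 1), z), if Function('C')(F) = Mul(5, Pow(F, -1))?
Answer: 66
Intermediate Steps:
z = 6 (z = Mul(2, 3) = 6)
Mul(Add(Mul(-2, Function('C')(-1)), 1), z) = Mul(Add(Mul(-2, Mul(5, Pow(-1, -1))), 1), 6) = Mul(Add(Mul(-2, Mul(5, -1)), 1), 6) = Mul(Add(Mul(-2, -5), 1), 6) = Mul(Add(10, 1), 6) = Mul(11, 6) = 66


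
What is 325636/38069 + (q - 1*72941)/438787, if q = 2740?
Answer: 140212361663/16704182303 ≈ 8.3938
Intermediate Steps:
325636/38069 + (q - 1*72941)/438787 = 325636/38069 + (2740 - 1*72941)/438787 = 325636*(1/38069) + (2740 - 72941)*(1/438787) = 325636/38069 - 70201*1/438787 = 325636/38069 - 70201/438787 = 140212361663/16704182303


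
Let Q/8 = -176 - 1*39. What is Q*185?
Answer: -318200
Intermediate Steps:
Q = -1720 (Q = 8*(-176 - 1*39) = 8*(-176 - 39) = 8*(-215) = -1720)
Q*185 = -1720*185 = -318200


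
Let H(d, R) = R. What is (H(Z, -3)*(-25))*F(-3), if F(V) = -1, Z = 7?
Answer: -75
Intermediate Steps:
(H(Z, -3)*(-25))*F(-3) = -3*(-25)*(-1) = 75*(-1) = -75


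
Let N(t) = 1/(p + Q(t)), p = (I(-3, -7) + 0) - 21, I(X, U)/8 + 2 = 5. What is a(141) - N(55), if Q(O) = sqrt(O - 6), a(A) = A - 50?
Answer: 909/10 ≈ 90.900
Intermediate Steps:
I(X, U) = 24 (I(X, U) = -16 + 8*5 = -16 + 40 = 24)
p = 3 (p = (24 + 0) - 21 = 24 - 21 = 3)
a(A) = -50 + A
Q(O) = sqrt(-6 + O)
N(t) = 1/(3 + sqrt(-6 + t))
a(141) - N(55) = (-50 + 141) - 1/(3 + sqrt(-6 + 55)) = 91 - 1/(3 + sqrt(49)) = 91 - 1/(3 + 7) = 91 - 1/10 = 909/10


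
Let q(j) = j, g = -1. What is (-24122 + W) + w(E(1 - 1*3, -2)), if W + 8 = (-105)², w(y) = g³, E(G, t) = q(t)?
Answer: -13106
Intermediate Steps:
E(G, t) = t
w(y) = -1 (w(y) = (-1)³ = -1)
W = 11017 (W = -8 + (-105)² = -8 + 11025 = 11017)
(-24122 + W) + w(E(1 - 1*3, -2)) = (-24122 + 11017) - 1 = -13105 - 1 = -13106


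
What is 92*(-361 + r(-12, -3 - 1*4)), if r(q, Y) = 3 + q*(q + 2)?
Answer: -21896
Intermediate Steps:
r(q, Y) = 3 + q*(2 + q)
92*(-361 + r(-12, -3 - 1*4)) = 92*(-361 + (3 + (-12)² + 2*(-12))) = 92*(-361 + (3 + 144 - 24)) = 92*(-361 + 123) = 92*(-238) = -21896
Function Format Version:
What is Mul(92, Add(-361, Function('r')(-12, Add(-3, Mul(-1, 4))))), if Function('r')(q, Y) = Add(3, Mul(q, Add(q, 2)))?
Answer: -21896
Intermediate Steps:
Function('r')(q, Y) = Add(3, Mul(q, Add(2, q)))
Mul(92, Add(-361, Function('r')(-12, Add(-3, Mul(-1, 4))))) = Mul(92, Add(-361, Add(3, Pow(-12, 2), Mul(2, -12)))) = Mul(92, Add(-361, Add(3, 144, -24))) = Mul(92, Add(-361, 123)) = Mul(92, -238) = -21896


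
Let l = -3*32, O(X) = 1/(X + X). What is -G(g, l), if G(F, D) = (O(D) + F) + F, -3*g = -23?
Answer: -981/64 ≈ -15.328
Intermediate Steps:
O(X) = 1/(2*X)
g = 23/3 (g = -1/3*(-23) = 23/3 ≈ 7.6667)
l = -96
G(F, D) = 1/(2*D) + 2*F (G(F, D) = (1/(2*D) + F) + F = (F + 1/(2*D)) + F = 1/(2*D) + 2*F)
-G(g, l) = -((1/2)/(-96) + 2*(23/3)) = -((1/2)*(-1/96) + 46/3) = -(-1/192 + 46/3) = -1*981/64 = -981/64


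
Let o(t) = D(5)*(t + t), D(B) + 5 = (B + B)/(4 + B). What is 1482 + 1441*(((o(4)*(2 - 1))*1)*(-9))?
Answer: 404962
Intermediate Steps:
D(B) = -5 + 2*B/(4 + B) (D(B) = -5 + (B + B)/(4 + B) = -5 + (2*B)/(4 + B) = -5 + 2*B/(4 + B))
o(t) = -70*t/9 (o(t) = ((-20 - 3*5)/(4 + 5))*(t + t) = ((-20 - 15)/9)*(2*t) = ((1/9)*(-35))*(2*t) = -70*t/9)
1482 + 1441*(((o(4)*(2 - 1))*1)*(-9)) = 1482 + 1441*((((-70/9*4)*(2 - 1))*1)*(-9)) = 1482 + 1441*((-280/9*1*1)*(-9)) = 1482 + 1441*(-280/9*1*(-9)) = 1482 + 1441*(-280/9*(-9)) = 1482 + 1441*280 = 1482 + 403480 = 404962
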